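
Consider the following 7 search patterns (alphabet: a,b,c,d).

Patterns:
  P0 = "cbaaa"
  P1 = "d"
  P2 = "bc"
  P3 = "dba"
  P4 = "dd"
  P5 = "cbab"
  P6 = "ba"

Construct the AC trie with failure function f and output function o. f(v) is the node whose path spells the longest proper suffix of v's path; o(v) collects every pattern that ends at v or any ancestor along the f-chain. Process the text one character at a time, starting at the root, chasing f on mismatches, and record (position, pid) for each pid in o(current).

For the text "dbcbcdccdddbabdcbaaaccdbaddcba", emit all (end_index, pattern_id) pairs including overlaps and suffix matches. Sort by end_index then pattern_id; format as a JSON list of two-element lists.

Build automaton:
Trie (insert patterns):
  n0 'ε': b→7 c→1 d→6
  n1 'c': b→2
  n2 'cb': a→3
  n3 'cba': a→4 b→12
  n4 'cbaa': a→5
  n5 'cbaaa': ·  [P0 ends]
  n6 'd': b→9 d→11  [P1 ends]
  n7 'b': a→13 c→8
  n8 'bc': ·  [P2 ends]
  n9 'db': a→10
  n10 'dba': ·  [P3 ends]
  n11 'dd': ·  [P4 ends]
  n12 'cbab': ·  [P5 ends]
  n13 'ba': ·  [P6 ends]

Failure links (BFS by depth):
  fail(1) 'c': from fail(0)=0 chase 'c': 0 ⇒ 0;  out=∅∪out(0)=∅
  fail(6) 'd': from fail(0)=0 chase 'd': 0 ⇒ 0;  out={1}∪out(0)={1}
  fail(7) 'b': from fail(0)=0 chase 'b': 0 ⇒ 0;  out=∅∪out(0)=∅
  fail(2) 'cb': from fail(1)=0 chase 'b': 0 ⇒ 7;  out=∅∪out(7)=∅
  fail(8) 'bc': from fail(7)=0 chase 'c': 0 ⇒ 1;  out={2}∪out(1)={2}
  fail(9) 'db': from fail(6)=0 chase 'b': 0 ⇒ 7;  out=∅∪out(7)=∅
  fail(11) 'dd': from fail(6)=0 chase 'd': 0 ⇒ 6;  out={4}∪out(6)={1,4}
  fail(13) 'ba': from fail(7)=0 chase 'a': 0 ⇒ 0;  out={6}∪out(0)={6}
  fail(3) 'cba': from fail(2)=7 chase 'a': 7 ⇒ 13;  out=∅∪out(13)={6}
  fail(10) 'dba': from fail(9)=7 chase 'a': 7 ⇒ 13;  out={3}∪out(13)={3,6}
  fail(4) 'cbaa': from fail(3)=13 chase 'a': 13→0 ⇒ 0;  out=∅∪out(0)=∅
  fail(12) 'cbab': from fail(3)=13 chase 'b': 13→0 ⇒ 7;  out={5}∪out(7)={5}
  fail(5) 'cbaaa': from fail(4)=0 chase 'a': 0 ⇒ 0;  out={0}∪out(0)={0}

Run:
[0] read 'd'  n0⇒n6  → match P1@[0:0]
[1] read 'b'  n6⇒n9
[2] read 'c'  n9⇒n8 (fail-walked)  → match P2@[1:2]
[3] read 'b'  n8⇒n2 (fail-walked)
[4] read 'c'  n2⇒n8 (fail-walked)  → match P2@[3:4]
[5] read 'd'  n8⇒n6 (fail-walked)  → match P1@[5:5]
[6] read 'c'  n6⇒n1 (fail-walked)
[7] read 'c'  n1⇒n1 (fail-walked)
[8] read 'd'  n1⇒n6 (fail-walked)  → match P1@[8:8]
[9] read 'd'  n6⇒n11  → match P1@[9:9],P4@[8:9]
[10] read 'd'  n11⇒n11 (fail-walked)  → match P1@[10:10],P4@[9:10]
[11] read 'b'  n11⇒n9 (fail-walked)
[12] read 'a'  n9⇒n10  → match P3@[10:12],P6@[11:12]
[13] read 'b'  n10⇒n7 (fail-walked)
[14] read 'd'  n7⇒n6 (fail-walked)  → match P1@[14:14]
[15] read 'c'  n6⇒n1 (fail-walked)
[16] read 'b'  n1⇒n2
[17] read 'a'  n2⇒n3  → match P6@[16:17]
[18] read 'a'  n3⇒n4
[19] read 'a'  n4⇒n5  → match P0@[15:19]
[20] read 'c'  n5⇒n1 (fail-walked)
[21] read 'c'  n1⇒n1 (fail-walked)
[22] read 'd'  n1⇒n6 (fail-walked)  → match P1@[22:22]
[23] read 'b'  n6⇒n9
[24] read 'a'  n9⇒n10  → match P3@[22:24],P6@[23:24]
[25] read 'd'  n10⇒n6 (fail-walked)  → match P1@[25:25]
[26] read 'd'  n6⇒n11  → match P1@[26:26],P4@[25:26]
[27] read 'c'  n11⇒n1 (fail-walked)
[28] read 'b'  n1⇒n2
[29] read 'a'  n2⇒n3  → match P6@[28:29]

All matches (sorted): [[0,1],[2,2],[4,2],[5,1],[8,1],[9,1],[9,4],[10,1],[10,4],[12,3],[12,6],[14,1],[17,6],[19,0],[22,1],[24,3],[24,6],[25,1],[26,1],[26,4],[29,6]]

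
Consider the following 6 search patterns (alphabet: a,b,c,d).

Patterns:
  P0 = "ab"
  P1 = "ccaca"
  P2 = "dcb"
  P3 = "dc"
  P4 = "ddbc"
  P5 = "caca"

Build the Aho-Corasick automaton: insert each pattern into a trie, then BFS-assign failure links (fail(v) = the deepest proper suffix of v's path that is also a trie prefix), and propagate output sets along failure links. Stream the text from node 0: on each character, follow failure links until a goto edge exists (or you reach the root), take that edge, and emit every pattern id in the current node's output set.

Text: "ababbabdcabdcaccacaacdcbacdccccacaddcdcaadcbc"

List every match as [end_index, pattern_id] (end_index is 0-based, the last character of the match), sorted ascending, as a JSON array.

Build automaton:
Trie (insert patterns):
  0='ε' goto a→1 c→3 d→8
  1='a' goto b→2
  2='ab' goto ·  [P0 ends]
  3='c' goto a→14 c→4
  4='cc' goto a→5
  5='cca' goto c→6
  6='ccac' goto a→7
  7='ccaca' goto ·  [P1 ends]
  8='d' goto c→9 d→11
  9='dc' goto b→10  [P3 ends]
  10='dcb' goto ·  [P2 ends]
  11='dd' goto b→12
  12='ddb' goto c→13
  13='ddbc' goto ·  [P4 ends]
  14='ca' goto c→15
  15='cac' goto a→16
  16='caca' goto ·  [P5 ends]

BFS fail/out derivation:
  fail(1) 'a': from fail(0)=0 chase 'a': 0 ⇒ 0;  out=∅∪out(0)=∅
  fail(3) 'c': from fail(0)=0 chase 'c': 0 ⇒ 0;  out=∅∪out(0)=∅
  fail(8) 'd': from fail(0)=0 chase 'd': 0 ⇒ 0;  out=∅∪out(0)=∅
  fail(2) 'ab': from fail(1)=0 chase 'b': 0 ⇒ 0;  out={0}∪out(0)={0}
  fail(4) 'cc': from fail(3)=0 chase 'c': 0 ⇒ 3;  out=∅∪out(3)=∅
  fail(9) 'dc': from fail(8)=0 chase 'c': 0 ⇒ 3;  out={3}∪out(3)={3}
  fail(11) 'dd': from fail(8)=0 chase 'd': 0 ⇒ 8;  out=∅∪out(8)=∅
  fail(14) 'ca': from fail(3)=0 chase 'a': 0 ⇒ 1;  out=∅∪out(1)=∅
  fail(5) 'cca': from fail(4)=3 chase 'a': 3 ⇒ 14;  out=∅∪out(14)=∅
  fail(10) 'dcb': from fail(9)=3 chase 'b': 3→0 ⇒ 0;  out={2}∪out(0)={2}
  fail(12) 'ddb': from fail(11)=8 chase 'b': 8→0 ⇒ 0;  out=∅∪out(0)=∅
  fail(15) 'cac': from fail(14)=1 chase 'c': 1→0 ⇒ 3;  out=∅∪out(3)=∅
  fail(6) 'ccac': from fail(5)=14 chase 'c': 14 ⇒ 15;  out=∅∪out(15)=∅
  fail(13) 'ddbc': from fail(12)=0 chase 'c': 0 ⇒ 3;  out={4}∪out(3)={4}
  fail(16) 'caca': from fail(15)=3 chase 'a': 3 ⇒ 14;  out={5}∪out(14)={5}
  fail(7) 'ccaca': from fail(6)=15 chase 'a': 15 ⇒ 16;  out={1}∪out(16)={1,5}

Text stream:
i=0 'a': node 0→1
i=1 'b': node 1→2  emit P0@[0:1]
i=2 'a': node 2→1 (via fail)
i=3 'b': node 1→2  emit P0@[2:3]
i=4 'b': node 2→0 (via fail)
i=5 'a': node 0→1
i=6 'b': node 1→2  emit P0@[5:6]
i=7 'd': node 2→8 (via fail)
i=8 'c': node 8→9  emit P3@[7:8]
i=9 'a': node 9→14 (via fail)
i=10 'b': node 14→2 (via fail)  emit P0@[9:10]
i=11 'd': node 2→8 (via fail)
i=12 'c': node 8→9  emit P3@[11:12]
i=13 'a': node 9→14 (via fail)
i=14 'c': node 14→15
i=15 'c': node 15→4 (via fail)
i=16 'a': node 4→5
i=17 'c': node 5→6
i=18 'a': node 6→7  emit P1@[14:18],P5@[15:18]
i=19 'a': node 7→1 (via fail)
i=20 'c': node 1→3 (via fail)
i=21 'd': node 3→8 (via fail)
i=22 'c': node 8→9  emit P3@[21:22]
i=23 'b': node 9→10  emit P2@[21:23]
i=24 'a': node 10→1 (via fail)
i=25 'c': node 1→3 (via fail)
i=26 'd': node 3→8 (via fail)
i=27 'c': node 8→9  emit P3@[26:27]
i=28 'c': node 9→4 (via fail)
i=29 'c': node 4→4 (via fail)
i=30 'c': node 4→4 (via fail)
i=31 'a': node 4→5
i=32 'c': node 5→6
i=33 'a': node 6→7  emit P1@[29:33],P5@[30:33]
i=34 'd': node 7→8 (via fail)
i=35 'd': node 8→11
i=36 'c': node 11→9 (via fail)  emit P3@[35:36]
i=37 'd': node 9→8 (via fail)
i=38 'c': node 8→9  emit P3@[37:38]
i=39 'a': node 9→14 (via fail)
i=40 'a': node 14→1 (via fail)
i=41 'd': node 1→8 (via fail)
i=42 'c': node 8→9  emit P3@[41:42]
i=43 'b': node 9→10  emit P2@[41:43]
i=44 'c': node 10→3 (via fail)

All matches (sorted): [[1,0],[3,0],[6,0],[8,3],[10,0],[12,3],[18,1],[18,5],[22,3],[23,2],[27,3],[33,1],[33,5],[36,3],[38,3],[42,3],[43,2]]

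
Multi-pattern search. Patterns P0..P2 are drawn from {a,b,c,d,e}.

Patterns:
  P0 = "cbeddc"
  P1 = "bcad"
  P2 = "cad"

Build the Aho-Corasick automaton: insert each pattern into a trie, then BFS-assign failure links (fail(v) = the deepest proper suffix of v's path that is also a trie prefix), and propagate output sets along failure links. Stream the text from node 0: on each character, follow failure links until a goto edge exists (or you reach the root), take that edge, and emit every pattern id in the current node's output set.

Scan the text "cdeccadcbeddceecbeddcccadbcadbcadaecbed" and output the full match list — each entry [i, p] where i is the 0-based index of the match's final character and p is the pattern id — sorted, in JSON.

Build:
Trie nodes:
  0='ε' goto b→7 c→1
  1='c' goto a→11 b→2
  2='cb' goto e→3
  3='cbe' goto d→4
  4='cbed' goto d→5
  5='cbedd' goto c→6
  6='cbeddc' goto ·  [P0 ends]
  7='b' goto c→8
  8='bc' goto a→9
  9='bca' goto d→10
  10='bcad' goto ·  [P1 ends]
  11='ca' goto d→12
  12='cad' goto ·  [P2 ends]

Failure links (BFS by depth):
  fail(1) 'c': from fail(0)=0 chase 'c': 0 ⇒ 0;  out=∅∪out(0)=∅
  fail(7) 'b': from fail(0)=0 chase 'b': 0 ⇒ 0;  out=∅∪out(0)=∅
  fail(2) 'cb': from fail(1)=0 chase 'b': 0 ⇒ 7;  out=∅∪out(7)=∅
  fail(8) 'bc': from fail(7)=0 chase 'c': 0 ⇒ 1;  out=∅∪out(1)=∅
  fail(11) 'ca': from fail(1)=0 chase 'a': 0 ⇒ 0;  out=∅∪out(0)=∅
  fail(3) 'cbe': from fail(2)=7 chase 'e': 7→0 ⇒ 0;  out=∅∪out(0)=∅
  fail(9) 'bca': from fail(8)=1 chase 'a': 1 ⇒ 11;  out=∅∪out(11)=∅
  fail(12) 'cad': from fail(11)=0 chase 'd': 0 ⇒ 0;  out={2}∪out(0)={2}
  fail(4) 'cbed': from fail(3)=0 chase 'd': 0 ⇒ 0;  out=∅∪out(0)=∅
  fail(10) 'bcad': from fail(9)=11 chase 'd': 11 ⇒ 12;  out={1}∪out(12)={1,2}
  fail(5) 'cbedd': from fail(4)=0 chase 'd': 0 ⇒ 0;  out=∅∪out(0)=∅
  fail(6) 'cbeddc': from fail(5)=0 chase 'c': 0 ⇒ 1;  out={0}∪out(1)={0}

Run:
[0] read 'c'  n0⇒n1
[1] read 'd'  n1⇒n0 (via fail)
[2] read 'e'  n0⇒n0
[3] read 'c'  n0⇒n1
[4] read 'c'  n1⇒n1 (via fail)
[5] read 'a'  n1⇒n11
[6] read 'd'  n11⇒n12  ** P2@[4:6]
[7] read 'c'  n12⇒n1 (via fail)
[8] read 'b'  n1⇒n2
[9] read 'e'  n2⇒n3
[10] read 'd'  n3⇒n4
[11] read 'd'  n4⇒n5
[12] read 'c'  n5⇒n6  ** P0@[7:12]
[13] read 'e'  n6⇒n0 (via fail)
[14] read 'e'  n0⇒n0
[15] read 'c'  n0⇒n1
[16] read 'b'  n1⇒n2
[17] read 'e'  n2⇒n3
[18] read 'd'  n3⇒n4
[19] read 'd'  n4⇒n5
[20] read 'c'  n5⇒n6  ** P0@[15:20]
[21] read 'c'  n6⇒n1 (via fail)
[22] read 'c'  n1⇒n1 (via fail)
[23] read 'a'  n1⇒n11
[24] read 'd'  n11⇒n12  ** P2@[22:24]
[25] read 'b'  n12⇒n7 (via fail)
[26] read 'c'  n7⇒n8
[27] read 'a'  n8⇒n9
[28] read 'd'  n9⇒n10  ** P1@[25:28],P2@[26:28]
[29] read 'b'  n10⇒n7 (via fail)
[30] read 'c'  n7⇒n8
[31] read 'a'  n8⇒n9
[32] read 'd'  n9⇒n10  ** P1@[29:32],P2@[30:32]
[33] read 'a'  n10⇒n0 (via fail)
[34] read 'e'  n0⇒n0
[35] read 'c'  n0⇒n1
[36] read 'b'  n1⇒n2
[37] read 'e'  n2⇒n3
[38] read 'd'  n3⇒n4

All matches (sorted): [[6,2],[12,0],[20,0],[24,2],[28,1],[28,2],[32,1],[32,2]]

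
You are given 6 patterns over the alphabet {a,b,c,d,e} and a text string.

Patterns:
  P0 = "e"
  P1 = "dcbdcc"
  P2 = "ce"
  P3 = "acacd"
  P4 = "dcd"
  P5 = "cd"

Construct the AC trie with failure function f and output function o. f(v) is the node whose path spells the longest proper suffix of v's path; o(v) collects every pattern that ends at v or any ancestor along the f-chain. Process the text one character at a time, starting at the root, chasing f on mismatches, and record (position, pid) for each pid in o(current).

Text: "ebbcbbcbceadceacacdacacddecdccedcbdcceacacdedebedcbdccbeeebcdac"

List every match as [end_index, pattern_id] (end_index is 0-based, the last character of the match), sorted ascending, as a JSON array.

Build:
Trie (insert patterns):
  0='ε' goto a→10 c→8 d→2 e→1
  1='e' goto ·  [P0 ends]
  2='d' goto c→3
  3='dc' goto b→4 d→15
  4='dcb' goto d→5
  5='dcbd' goto c→6
  6='dcbdc' goto c→7
  7='dcbdcc' goto ·  [P1 ends]
  8='c' goto d→16 e→9
  9='ce' goto ·  [P2 ends]
  10='a' goto c→11
  11='ac' goto a→12
  12='aca' goto c→13
  13='acac' goto d→14
  14='acacd' goto ·  [P3 ends]
  15='dcd' goto ·  [P4 ends]
  16='cd' goto ·  [P5 ends]

BFS fail/out derivation:
  fail(1) 'e': from fail(0)=0 chase 'e': 0 ⇒ 0;  out={0}∪out(0)={0}
  fail(2) 'd': from fail(0)=0 chase 'd': 0 ⇒ 0;  out=∅∪out(0)=∅
  fail(8) 'c': from fail(0)=0 chase 'c': 0 ⇒ 0;  out=∅∪out(0)=∅
  fail(10) 'a': from fail(0)=0 chase 'a': 0 ⇒ 0;  out=∅∪out(0)=∅
  fail(3) 'dc': from fail(2)=0 chase 'c': 0 ⇒ 8;  out=∅∪out(8)=∅
  fail(9) 'ce': from fail(8)=0 chase 'e': 0 ⇒ 1;  out={2}∪out(1)={0,2}
  fail(11) 'ac': from fail(10)=0 chase 'c': 0 ⇒ 8;  out=∅∪out(8)=∅
  fail(16) 'cd': from fail(8)=0 chase 'd': 0 ⇒ 2;  out={5}∪out(2)={5}
  fail(4) 'dcb': from fail(3)=8 chase 'b': 8→0 ⇒ 0;  out=∅∪out(0)=∅
  fail(12) 'aca': from fail(11)=8 chase 'a': 8→0 ⇒ 10;  out=∅∪out(10)=∅
  fail(15) 'dcd': from fail(3)=8 chase 'd': 8 ⇒ 16;  out={4}∪out(16)={4,5}
  fail(5) 'dcbd': from fail(4)=0 chase 'd': 0 ⇒ 2;  out=∅∪out(2)=∅
  fail(13) 'acac': from fail(12)=10 chase 'c': 10 ⇒ 11;  out=∅∪out(11)=∅
  fail(6) 'dcbdc': from fail(5)=2 chase 'c': 2 ⇒ 3;  out=∅∪out(3)=∅
  fail(14) 'acacd': from fail(13)=11 chase 'd': 11→8 ⇒ 16;  out={3}∪out(16)={3,5}
  fail(7) 'dcbdcc': from fail(6)=3 chase 'c': 3→8→0 ⇒ 8;  out={1}∪out(8)={1}

Scan:
[0] read 'e'  n0⇒n1  emit P0@[0:0]
[1] read 'b'  n1⇒n0 (via fail)
[2] read 'b'  n0⇒n0
[3] read 'c'  n0⇒n8
[4] read 'b'  n8⇒n0 (via fail)
[5] read 'b'  n0⇒n0
[6] read 'c'  n0⇒n8
[7] read 'b'  n8⇒n0 (via fail)
[8] read 'c'  n0⇒n8
[9] read 'e'  n8⇒n9  emit P0@[9:9],P2@[8:9]
[10] read 'a'  n9⇒n10 (via fail)
[11] read 'd'  n10⇒n2 (via fail)
[12] read 'c'  n2⇒n3
[13] read 'e'  n3⇒n9 (via fail)  emit P0@[13:13],P2@[12:13]
[14] read 'a'  n9⇒n10 (via fail)
[15] read 'c'  n10⇒n11
[16] read 'a'  n11⇒n12
[17] read 'c'  n12⇒n13
[18] read 'd'  n13⇒n14  emit P3@[14:18],P5@[17:18]
[19] read 'a'  n14⇒n10 (via fail)
[20] read 'c'  n10⇒n11
[21] read 'a'  n11⇒n12
[22] read 'c'  n12⇒n13
[23] read 'd'  n13⇒n14  emit P3@[19:23],P5@[22:23]
[24] read 'd'  n14⇒n2 (via fail)
[25] read 'e'  n2⇒n1 (via fail)  emit P0@[25:25]
[26] read 'c'  n1⇒n8 (via fail)
[27] read 'd'  n8⇒n16  emit P5@[26:27]
[28] read 'c'  n16⇒n3 (via fail)
[29] read 'c'  n3⇒n8 (via fail)
[30] read 'e'  n8⇒n9  emit P0@[30:30],P2@[29:30]
[31] read 'd'  n9⇒n2 (via fail)
[32] read 'c'  n2⇒n3
[33] read 'b'  n3⇒n4
[34] read 'd'  n4⇒n5
[35] read 'c'  n5⇒n6
[36] read 'c'  n6⇒n7  emit P1@[31:36]
[37] read 'e'  n7⇒n9 (via fail)  emit P0@[37:37],P2@[36:37]
[38] read 'a'  n9⇒n10 (via fail)
[39] read 'c'  n10⇒n11
[40] read 'a'  n11⇒n12
[41] read 'c'  n12⇒n13
[42] read 'd'  n13⇒n14  emit P3@[38:42],P5@[41:42]
[43] read 'e'  n14⇒n1 (via fail)  emit P0@[43:43]
[44] read 'd'  n1⇒n2 (via fail)
[45] read 'e'  n2⇒n1 (via fail)  emit P0@[45:45]
[46] read 'b'  n1⇒n0 (via fail)
[47] read 'e'  n0⇒n1  emit P0@[47:47]
[48] read 'd'  n1⇒n2 (via fail)
[49] read 'c'  n2⇒n3
[50] read 'b'  n3⇒n4
[51] read 'd'  n4⇒n5
[52] read 'c'  n5⇒n6
[53] read 'c'  n6⇒n7  emit P1@[48:53]
[54] read 'b'  n7⇒n0 (via fail)
[55] read 'e'  n0⇒n1  emit P0@[55:55]
[56] read 'e'  n1⇒n1 (via fail)  emit P0@[56:56]
[57] read 'e'  n1⇒n1 (via fail)  emit P0@[57:57]
[58] read 'b'  n1⇒n0 (via fail)
[59] read 'c'  n0⇒n8
[60] read 'd'  n8⇒n16  emit P5@[59:60]
[61] read 'a'  n16⇒n10 (via fail)
[62] read 'c'  n10⇒n11

All matches (sorted): [[0,0],[9,0],[9,2],[13,0],[13,2],[18,3],[18,5],[23,3],[23,5],[25,0],[27,5],[30,0],[30,2],[36,1],[37,0],[37,2],[42,3],[42,5],[43,0],[45,0],[47,0],[53,1],[55,0],[56,0],[57,0],[60,5]]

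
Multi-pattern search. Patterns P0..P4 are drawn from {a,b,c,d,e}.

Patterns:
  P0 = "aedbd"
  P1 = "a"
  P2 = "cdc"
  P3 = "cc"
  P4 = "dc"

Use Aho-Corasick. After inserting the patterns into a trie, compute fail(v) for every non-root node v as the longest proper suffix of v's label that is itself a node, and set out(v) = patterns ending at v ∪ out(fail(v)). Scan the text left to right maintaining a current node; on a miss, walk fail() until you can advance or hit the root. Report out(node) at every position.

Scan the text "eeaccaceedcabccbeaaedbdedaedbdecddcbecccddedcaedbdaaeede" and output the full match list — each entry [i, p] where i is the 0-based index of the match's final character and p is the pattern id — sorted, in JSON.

Build automaton:
Trie nodes:
  n0 'ε': a→1 c→6 d→10
  n1 'a': e→2  [P1 ends]
  n2 'ae': d→3
  n3 'aed': b→4
  n4 'aedb': d→5
  n5 'aedbd': ·  [P0 ends]
  n6 'c': c→9 d→7
  n7 'cd': c→8
  n8 'cdc': ·  [P2 ends]
  n9 'cc': ·  [P3 ends]
  n10 'd': c→11
  n11 'dc': ·  [P4 ends]

Failure links (BFS by depth):
  n1('a'): parent n0 fail=0; on 'a' 0 → fail=0;  out {1}∪∅={1}
  n6('c'): parent n0 fail=0; on 'c' 0 → fail=0;  out ∅∪∅=∅
  n10('d'): parent n0 fail=0; on 'd' 0 → fail=0;  out ∅∪∅=∅
  n2('ae'): parent n1 fail=0; on 'e' 0 → fail=0;  out ∅∪∅=∅
  n7('cd'): parent n6 fail=0; on 'd' 0 → fail=10;  out ∅∪∅=∅
  n9('cc'): parent n6 fail=0; on 'c' 0 → fail=6;  out {3}∪∅={3}
  n11('dc'): parent n10 fail=0; on 'c' 0 → fail=6;  out {4}∪∅={4}
  n3('aed'): parent n2 fail=0; on 'd' 0 → fail=10;  out ∅∪∅=∅
  n8('cdc'): parent n7 fail=10; on 'c' 10 → fail=11;  out {2}∪{4}={2,4}
  n4('aedb'): parent n3 fail=10; on 'b' 10→0 → fail=0;  out ∅∪∅=∅
  n5('aedbd'): parent n4 fail=0; on 'd' 0 → fail=10;  out {0}∪∅={0}

Run:
[0] read 'e'  n0⇒n0
[1] read 'e'  n0⇒n0
[2] read 'a'  n0⇒n1  → match P1@[2:2]
[3] read 'c'  n1⇒n6 (via fail)
[4] read 'c'  n6⇒n9  → match P3@[3:4]
[5] read 'a'  n9⇒n1 (via fail)  → match P1@[5:5]
[6] read 'c'  n1⇒n6 (via fail)
[7] read 'e'  n6⇒n0 (via fail)
[8] read 'e'  n0⇒n0
[9] read 'd'  n0⇒n10
[10] read 'c'  n10⇒n11  → match P4@[9:10]
[11] read 'a'  n11⇒n1 (via fail)  → match P1@[11:11]
[12] read 'b'  n1⇒n0 (via fail)
[13] read 'c'  n0⇒n6
[14] read 'c'  n6⇒n9  → match P3@[13:14]
[15] read 'b'  n9⇒n0 (via fail)
[16] read 'e'  n0⇒n0
[17] read 'a'  n0⇒n1  → match P1@[17:17]
[18] read 'a'  n1⇒n1 (via fail)  → match P1@[18:18]
[19] read 'e'  n1⇒n2
[20] read 'd'  n2⇒n3
[21] read 'b'  n3⇒n4
[22] read 'd'  n4⇒n5  → match P0@[18:22]
[23] read 'e'  n5⇒n0 (via fail)
[24] read 'd'  n0⇒n10
[25] read 'a'  n10⇒n1 (via fail)  → match P1@[25:25]
[26] read 'e'  n1⇒n2
[27] read 'd'  n2⇒n3
[28] read 'b'  n3⇒n4
[29] read 'd'  n4⇒n5  → match P0@[25:29]
[30] read 'e'  n5⇒n0 (via fail)
[31] read 'c'  n0⇒n6
[32] read 'd'  n6⇒n7
[33] read 'd'  n7⇒n10 (via fail)
[34] read 'c'  n10⇒n11  → match P4@[33:34]
[35] read 'b'  n11⇒n0 (via fail)
[36] read 'e'  n0⇒n0
[37] read 'c'  n0⇒n6
[38] read 'c'  n6⇒n9  → match P3@[37:38]
[39] read 'c'  n9⇒n9 (via fail)  → match P3@[38:39]
[40] read 'd'  n9⇒n7 (via fail)
[41] read 'd'  n7⇒n10 (via fail)
[42] read 'e'  n10⇒n0 (via fail)
[43] read 'd'  n0⇒n10
[44] read 'c'  n10⇒n11  → match P4@[43:44]
[45] read 'a'  n11⇒n1 (via fail)  → match P1@[45:45]
[46] read 'e'  n1⇒n2
[47] read 'd'  n2⇒n3
[48] read 'b'  n3⇒n4
[49] read 'd'  n4⇒n5  → match P0@[45:49]
[50] read 'a'  n5⇒n1 (via fail)  → match P1@[50:50]
[51] read 'a'  n1⇒n1 (via fail)  → match P1@[51:51]
[52] read 'e'  n1⇒n2
[53] read 'e'  n2⇒n0 (via fail)
[54] read 'd'  n0⇒n10
[55] read 'e'  n10⇒n0 (via fail)

Matches: [[2,1],[4,3],[5,1],[10,4],[11,1],[14,3],[17,1],[18,1],[22,0],[25,1],[29,0],[34,4],[38,3],[39,3],[44,4],[45,1],[49,0],[50,1],[51,1]]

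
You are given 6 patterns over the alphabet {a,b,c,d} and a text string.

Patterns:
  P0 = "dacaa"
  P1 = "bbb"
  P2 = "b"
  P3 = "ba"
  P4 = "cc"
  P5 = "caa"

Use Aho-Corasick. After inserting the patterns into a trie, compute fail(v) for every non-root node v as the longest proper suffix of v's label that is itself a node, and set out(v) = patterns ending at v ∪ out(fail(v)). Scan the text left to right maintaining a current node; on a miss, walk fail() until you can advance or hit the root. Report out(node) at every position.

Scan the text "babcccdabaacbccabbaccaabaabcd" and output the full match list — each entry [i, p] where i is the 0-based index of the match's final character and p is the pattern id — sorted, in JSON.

Build automaton:
Trie nodes:
  0='ε' goto b→6 c→10 d→1
  1='d' goto a→2
  2='da' goto c→3
  3='dac' goto a→4
  4='daca' goto a→5
  5='dacaa' goto ·  ←P0
  6='b' goto a→9 b→7  ←P2
  7='bb' goto b→8
  8='bbb' goto ·  ←P1
  9='ba' goto ·  ←P3
  10='c' goto a→12 c→11
  11='cc' goto ·  ←P4
  12='ca' goto a→13
  13='caa' goto ·  ←P5

Failure links (BFS by depth):
  fail(1) 'd': from fail(0)=0 chase 'd': 0 ⇒ 0;  out=∅∪out(0)=∅
  fail(6) 'b': from fail(0)=0 chase 'b': 0 ⇒ 0;  out={2}∪out(0)={2}
  fail(10) 'c': from fail(0)=0 chase 'c': 0 ⇒ 0;  out=∅∪out(0)=∅
  fail(2) 'da': from fail(1)=0 chase 'a': 0 ⇒ 0;  out=∅∪out(0)=∅
  fail(7) 'bb': from fail(6)=0 chase 'b': 0 ⇒ 6;  out=∅∪out(6)={2}
  fail(9) 'ba': from fail(6)=0 chase 'a': 0 ⇒ 0;  out={3}∪out(0)={3}
  fail(11) 'cc': from fail(10)=0 chase 'c': 0 ⇒ 10;  out={4}∪out(10)={4}
  fail(12) 'ca': from fail(10)=0 chase 'a': 0 ⇒ 0;  out=∅∪out(0)=∅
  fail(3) 'dac': from fail(2)=0 chase 'c': 0 ⇒ 10;  out=∅∪out(10)=∅
  fail(8) 'bbb': from fail(7)=6 chase 'b': 6 ⇒ 7;  out={1}∪out(7)={1,2}
  fail(13) 'caa': from fail(12)=0 chase 'a': 0 ⇒ 0;  out={5}∪out(0)={5}
  fail(4) 'daca': from fail(3)=10 chase 'a': 10 ⇒ 12;  out=∅∪out(12)=∅
  fail(5) 'dacaa': from fail(4)=12 chase 'a': 12 ⇒ 13;  out={0}∪out(13)={0,5}

Run:
[0] read 'b'  n0⇒n6  → match P2@[0:0]
[1] read 'a'  n6⇒n9  → match P3@[0:1]
[2] read 'b'  n9⇒n6 (fail-walked)  → match P2@[2:2]
[3] read 'c'  n6⇒n10 (fail-walked)
[4] read 'c'  n10⇒n11  → match P4@[3:4]
[5] read 'c'  n11⇒n11 (fail-walked)  → match P4@[4:5]
[6] read 'd'  n11⇒n1 (fail-walked)
[7] read 'a'  n1⇒n2
[8] read 'b'  n2⇒n6 (fail-walked)  → match P2@[8:8]
[9] read 'a'  n6⇒n9  → match P3@[8:9]
[10] read 'a'  n9⇒n0 (fail-walked)
[11] read 'c'  n0⇒n10
[12] read 'b'  n10⇒n6 (fail-walked)  → match P2@[12:12]
[13] read 'c'  n6⇒n10 (fail-walked)
[14] read 'c'  n10⇒n11  → match P4@[13:14]
[15] read 'a'  n11⇒n12 (fail-walked)
[16] read 'b'  n12⇒n6 (fail-walked)  → match P2@[16:16]
[17] read 'b'  n6⇒n7  → match P2@[17:17]
[18] read 'a'  n7⇒n9 (fail-walked)  → match P3@[17:18]
[19] read 'c'  n9⇒n10 (fail-walked)
[20] read 'c'  n10⇒n11  → match P4@[19:20]
[21] read 'a'  n11⇒n12 (fail-walked)
[22] read 'a'  n12⇒n13  → match P5@[20:22]
[23] read 'b'  n13⇒n6 (fail-walked)  → match P2@[23:23]
[24] read 'a'  n6⇒n9  → match P3@[23:24]
[25] read 'a'  n9⇒n0 (fail-walked)
[26] read 'b'  n0⇒n6  → match P2@[26:26]
[27] read 'c'  n6⇒n10 (fail-walked)
[28] read 'd'  n10⇒n1 (fail-walked)

Matches: [[0,2],[1,3],[2,2],[4,4],[5,4],[8,2],[9,3],[12,2],[14,4],[16,2],[17,2],[18,3],[20,4],[22,5],[23,2],[24,3],[26,2]]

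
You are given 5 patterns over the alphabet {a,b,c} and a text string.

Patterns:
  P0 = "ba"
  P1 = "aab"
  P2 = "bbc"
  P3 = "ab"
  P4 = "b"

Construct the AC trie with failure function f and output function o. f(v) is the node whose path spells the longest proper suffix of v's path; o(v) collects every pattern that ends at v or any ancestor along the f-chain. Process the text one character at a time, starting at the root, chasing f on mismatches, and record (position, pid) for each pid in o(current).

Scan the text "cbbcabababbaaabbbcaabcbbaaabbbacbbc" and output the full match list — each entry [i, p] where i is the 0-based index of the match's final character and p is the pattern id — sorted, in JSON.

Construct AC machine:
Trie nodes:
  0='ε' goto a→3 b→1
  1='b' goto a→2 b→6  [P4 ends]
  2='ba' goto ·  [P0 ends]
  3='a' goto a→4 b→8
  4='aa' goto b→5
  5='aab' goto ·  [P1 ends]
  6='bb' goto c→7
  7='bbc' goto ·  [P2 ends]
  8='ab' goto ·  [P3 ends]

BFS fail/out derivation:
  n1('b'): parent n0 fail=0; on 'b' 0 → fail=0;  out {4}∪∅={4}
  n3('a'): parent n0 fail=0; on 'a' 0 → fail=0;  out ∅∪∅=∅
  n2('ba'): parent n1 fail=0; on 'a' 0 → fail=3;  out {0}∪∅={0}
  n4('aa'): parent n3 fail=0; on 'a' 0 → fail=3;  out ∅∪∅=∅
  n6('bb'): parent n1 fail=0; on 'b' 0 → fail=1;  out ∅∪{4}={4}
  n8('ab'): parent n3 fail=0; on 'b' 0 → fail=1;  out {3}∪{4}={3,4}
  n5('aab'): parent n4 fail=3; on 'b' 3 → fail=8;  out {1}∪{3,4}={1,3,4}
  n7('bbc'): parent n6 fail=1; on 'c' 1→0 → fail=0;  out {2}∪∅={2}

Text stream:
i=0 'c': node 0→0
i=1 'b': node 0→1  ** P4@[1:1]
i=2 'b': node 1→6  ** P4@[2:2]
i=3 'c': node 6→7  ** P2@[1:3]
i=4 'a': node 7→3 ·f
i=5 'b': node 3→8  ** P3@[4:5],P4@[5:5]
i=6 'a': node 8→2 ·f  ** P0@[5:6]
i=7 'b': node 2→8 ·f  ** P3@[6:7],P4@[7:7]
i=8 'a': node 8→2 ·f  ** P0@[7:8]
i=9 'b': node 2→8 ·f  ** P3@[8:9],P4@[9:9]
i=10 'b': node 8→6 ·f  ** P4@[10:10]
i=11 'a': node 6→2 ·f  ** P0@[10:11]
i=12 'a': node 2→4 ·f
i=13 'a': node 4→4 ·f
i=14 'b': node 4→5  ** P1@[12:14],P3@[13:14],P4@[14:14]
i=15 'b': node 5→6 ·f  ** P4@[15:15]
i=16 'b': node 6→6 ·f  ** P4@[16:16]
i=17 'c': node 6→7  ** P2@[15:17]
i=18 'a': node 7→3 ·f
i=19 'a': node 3→4
i=20 'b': node 4→5  ** P1@[18:20],P3@[19:20],P4@[20:20]
i=21 'c': node 5→0 ·f
i=22 'b': node 0→1  ** P4@[22:22]
i=23 'b': node 1→6  ** P4@[23:23]
i=24 'a': node 6→2 ·f  ** P0@[23:24]
i=25 'a': node 2→4 ·f
i=26 'a': node 4→4 ·f
i=27 'b': node 4→5  ** P1@[25:27],P3@[26:27],P4@[27:27]
i=28 'b': node 5→6 ·f  ** P4@[28:28]
i=29 'b': node 6→6 ·f  ** P4@[29:29]
i=30 'a': node 6→2 ·f  ** P0@[29:30]
i=31 'c': node 2→0 ·f
i=32 'b': node 0→1  ** P4@[32:32]
i=33 'b': node 1→6  ** P4@[33:33]
i=34 'c': node 6→7  ** P2@[32:34]

All matches (sorted): [[1,4],[2,4],[3,2],[5,3],[5,4],[6,0],[7,3],[7,4],[8,0],[9,3],[9,4],[10,4],[11,0],[14,1],[14,3],[14,4],[15,4],[16,4],[17,2],[20,1],[20,3],[20,4],[22,4],[23,4],[24,0],[27,1],[27,3],[27,4],[28,4],[29,4],[30,0],[32,4],[33,4],[34,2]]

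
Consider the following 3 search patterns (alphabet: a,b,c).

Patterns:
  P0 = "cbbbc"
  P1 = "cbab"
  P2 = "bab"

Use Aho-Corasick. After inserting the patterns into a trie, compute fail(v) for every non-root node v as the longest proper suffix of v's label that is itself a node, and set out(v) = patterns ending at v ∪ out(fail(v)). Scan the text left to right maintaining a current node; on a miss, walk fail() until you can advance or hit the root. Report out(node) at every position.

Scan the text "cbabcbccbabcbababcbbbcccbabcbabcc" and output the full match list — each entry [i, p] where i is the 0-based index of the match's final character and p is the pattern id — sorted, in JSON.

Construct AC machine:
Trie (insert patterns):
  n0 'ε': b→8 c→1
  n1 'c': b→2
  n2 'cb': a→6 b→3
  n3 'cbb': b→4
  n4 'cbbb': c→5
  n5 'cbbbc': ·  ←P0
  n6 'cba': b→7
  n7 'cbab': ·  ←P1
  n8 'b': a→9
  n9 'ba': b→10
  n10 'bab': ·  ←P2

Failure links (BFS by depth):
  fail(1) 'c': from fail(0)=0 chase 'c': 0 ⇒ 0;  out=∅∪out(0)=∅
  fail(8) 'b': from fail(0)=0 chase 'b': 0 ⇒ 0;  out=∅∪out(0)=∅
  fail(2) 'cb': from fail(1)=0 chase 'b': 0 ⇒ 8;  out=∅∪out(8)=∅
  fail(9) 'ba': from fail(8)=0 chase 'a': 0 ⇒ 0;  out=∅∪out(0)=∅
  fail(3) 'cbb': from fail(2)=8 chase 'b': 8→0 ⇒ 8;  out=∅∪out(8)=∅
  fail(6) 'cba': from fail(2)=8 chase 'a': 8 ⇒ 9;  out=∅∪out(9)=∅
  fail(10) 'bab': from fail(9)=0 chase 'b': 0 ⇒ 8;  out={2}∪out(8)={2}
  fail(4) 'cbbb': from fail(3)=8 chase 'b': 8→0 ⇒ 8;  out=∅∪out(8)=∅
  fail(7) 'cbab': from fail(6)=9 chase 'b': 9 ⇒ 10;  out={1}∪out(10)={1,2}
  fail(5) 'cbbbc': from fail(4)=8 chase 'c': 8→0 ⇒ 1;  out={0}∪out(1)={0}

Run:
i=0 'c': node 0→1
i=1 'b': node 1→2
i=2 'a': node 2→6
i=3 'b': node 6→7  ** P1@[0:3],P2@[1:3]
i=4 'c': node 7→1 (fail-walked)
i=5 'b': node 1→2
i=6 'c': node 2→1 (fail-walked)
i=7 'c': node 1→1 (fail-walked)
i=8 'b': node 1→2
i=9 'a': node 2→6
i=10 'b': node 6→7  ** P1@[7:10],P2@[8:10]
i=11 'c': node 7→1 (fail-walked)
i=12 'b': node 1→2
i=13 'a': node 2→6
i=14 'b': node 6→7  ** P1@[11:14],P2@[12:14]
i=15 'a': node 7→9 (fail-walked)
i=16 'b': node 9→10  ** P2@[14:16]
i=17 'c': node 10→1 (fail-walked)
i=18 'b': node 1→2
i=19 'b': node 2→3
i=20 'b': node 3→4
i=21 'c': node 4→5  ** P0@[17:21]
i=22 'c': node 5→1 (fail-walked)
i=23 'c': node 1→1 (fail-walked)
i=24 'b': node 1→2
i=25 'a': node 2→6
i=26 'b': node 6→7  ** P1@[23:26],P2@[24:26]
i=27 'c': node 7→1 (fail-walked)
i=28 'b': node 1→2
i=29 'a': node 2→6
i=30 'b': node 6→7  ** P1@[27:30],P2@[28:30]
i=31 'c': node 7→1 (fail-walked)
i=32 'c': node 1→1 (fail-walked)

Result: [[3,1],[3,2],[10,1],[10,2],[14,1],[14,2],[16,2],[21,0],[26,1],[26,2],[30,1],[30,2]]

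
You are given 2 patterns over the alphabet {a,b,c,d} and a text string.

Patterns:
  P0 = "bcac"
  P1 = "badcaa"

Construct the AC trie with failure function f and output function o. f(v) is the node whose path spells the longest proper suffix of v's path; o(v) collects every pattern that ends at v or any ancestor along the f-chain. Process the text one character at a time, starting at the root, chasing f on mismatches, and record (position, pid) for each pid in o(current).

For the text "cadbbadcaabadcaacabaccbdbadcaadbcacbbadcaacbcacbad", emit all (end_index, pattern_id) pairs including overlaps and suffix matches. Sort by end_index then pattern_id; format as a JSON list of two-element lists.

Construct AC machine:
Trie (insert patterns):
  0='ε' goto b→1
  1='b' goto a→5 c→2
  2='bc' goto a→3
  3='bca' goto c→4
  4='bcac' goto ·  ←P0
  5='ba' goto d→6
  6='bad' goto c→7
  7='badc' goto a→8
  8='badca' goto a→9
  9='badcaa' goto ·  ←P1

BFS fail/out derivation:
  n1('b'): parent n0 fail=0; on 'b' 0 → fail=0;  out ∅∪∅=∅
  n2('bc'): parent n1 fail=0; on 'c' 0 → fail=0;  out ∅∪∅=∅
  n5('ba'): parent n1 fail=0; on 'a' 0 → fail=0;  out ∅∪∅=∅
  n3('bca'): parent n2 fail=0; on 'a' 0 → fail=0;  out ∅∪∅=∅
  n6('bad'): parent n5 fail=0; on 'd' 0 → fail=0;  out ∅∪∅=∅
  n4('bcac'): parent n3 fail=0; on 'c' 0 → fail=0;  out {0}∪∅={0}
  n7('badc'): parent n6 fail=0; on 'c' 0 → fail=0;  out ∅∪∅=∅
  n8('badca'): parent n7 fail=0; on 'a' 0 → fail=0;  out ∅∪∅=∅
  n9('badcaa'): parent n8 fail=0; on 'a' 0 → fail=0;  out {1}∪∅={1}

Scan:
i=0 'c': node 0→0
i=1 'a': node 0→0
i=2 'd': node 0→0
i=3 'b': node 0→1
i=4 'b': node 1→1 (fail-walked)
i=5 'a': node 1→5
i=6 'd': node 5→6
i=7 'c': node 6→7
i=8 'a': node 7→8
i=9 'a': node 8→9  emit P1@[4:9]
i=10 'b': node 9→1 (fail-walked)
i=11 'a': node 1→5
i=12 'd': node 5→6
i=13 'c': node 6→7
i=14 'a': node 7→8
i=15 'a': node 8→9  emit P1@[10:15]
i=16 'c': node 9→0 (fail-walked)
i=17 'a': node 0→0
i=18 'b': node 0→1
i=19 'a': node 1→5
i=20 'c': node 5→0 (fail-walked)
i=21 'c': node 0→0
i=22 'b': node 0→1
i=23 'd': node 1→0 (fail-walked)
i=24 'b': node 0→1
i=25 'a': node 1→5
i=26 'd': node 5→6
i=27 'c': node 6→7
i=28 'a': node 7→8
i=29 'a': node 8→9  emit P1@[24:29]
i=30 'd': node 9→0 (fail-walked)
i=31 'b': node 0→1
i=32 'c': node 1→2
i=33 'a': node 2→3
i=34 'c': node 3→4  emit P0@[31:34]
i=35 'b': node 4→1 (fail-walked)
i=36 'b': node 1→1 (fail-walked)
i=37 'a': node 1→5
i=38 'd': node 5→6
i=39 'c': node 6→7
i=40 'a': node 7→8
i=41 'a': node 8→9  emit P1@[36:41]
i=42 'c': node 9→0 (fail-walked)
i=43 'b': node 0→1
i=44 'c': node 1→2
i=45 'a': node 2→3
i=46 'c': node 3→4  emit P0@[43:46]
i=47 'b': node 4→1 (fail-walked)
i=48 'a': node 1→5
i=49 'd': node 5→6

All matches (sorted): [[9,1],[15,1],[29,1],[34,0],[41,1],[46,0]]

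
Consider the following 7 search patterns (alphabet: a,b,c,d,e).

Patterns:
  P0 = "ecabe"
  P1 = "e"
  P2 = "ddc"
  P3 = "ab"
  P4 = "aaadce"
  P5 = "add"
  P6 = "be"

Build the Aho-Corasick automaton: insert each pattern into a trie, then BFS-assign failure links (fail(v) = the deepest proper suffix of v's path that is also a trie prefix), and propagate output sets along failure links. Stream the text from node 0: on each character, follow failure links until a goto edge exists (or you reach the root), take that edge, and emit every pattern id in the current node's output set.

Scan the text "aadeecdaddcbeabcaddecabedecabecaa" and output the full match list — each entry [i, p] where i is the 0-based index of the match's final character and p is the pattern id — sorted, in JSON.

Construct AC machine:
Trie nodes:
  0='ε' goto a→9 b→18 d→6 e→1
  1='e' goto c→2  ←P1
  2='ec' goto a→3
  3='eca' goto b→4
  4='ecab' goto e→5
  5='ecabe' goto ·  ←P0
  6='d' goto d→7
  7='dd' goto c→8
  8='ddc' goto ·  ←P2
  9='a' goto a→11 b→10 d→16
  10='ab' goto ·  ←P3
  11='aa' goto a→12
  12='aaa' goto d→13
  13='aaad' goto c→14
  14='aaadc' goto e→15
  15='aaadce' goto ·  ←P4
  16='ad' goto d→17
  17='add' goto ·  ←P5
  18='b' goto e→19
  19='be' goto ·  ←P6

BFS fail/out derivation:
  fail(1) 'e': from fail(0)=0 chase 'e': 0 ⇒ 0;  out={1}∪out(0)={1}
  fail(6) 'd': from fail(0)=0 chase 'd': 0 ⇒ 0;  out=∅∪out(0)=∅
  fail(9) 'a': from fail(0)=0 chase 'a': 0 ⇒ 0;  out=∅∪out(0)=∅
  fail(18) 'b': from fail(0)=0 chase 'b': 0 ⇒ 0;  out=∅∪out(0)=∅
  fail(2) 'ec': from fail(1)=0 chase 'c': 0 ⇒ 0;  out=∅∪out(0)=∅
  fail(7) 'dd': from fail(6)=0 chase 'd': 0 ⇒ 6;  out=∅∪out(6)=∅
  fail(10) 'ab': from fail(9)=0 chase 'b': 0 ⇒ 18;  out={3}∪out(18)={3}
  fail(11) 'aa': from fail(9)=0 chase 'a': 0 ⇒ 9;  out=∅∪out(9)=∅
  fail(16) 'ad': from fail(9)=0 chase 'd': 0 ⇒ 6;  out=∅∪out(6)=∅
  fail(19) 'be': from fail(18)=0 chase 'e': 0 ⇒ 1;  out={6}∪out(1)={1,6}
  fail(3) 'eca': from fail(2)=0 chase 'a': 0 ⇒ 9;  out=∅∪out(9)=∅
  fail(8) 'ddc': from fail(7)=6 chase 'c': 6→0 ⇒ 0;  out={2}∪out(0)={2}
  fail(12) 'aaa': from fail(11)=9 chase 'a': 9 ⇒ 11;  out=∅∪out(11)=∅
  fail(17) 'add': from fail(16)=6 chase 'd': 6 ⇒ 7;  out={5}∪out(7)={5}
  fail(4) 'ecab': from fail(3)=9 chase 'b': 9 ⇒ 10;  out=∅∪out(10)={3}
  fail(13) 'aaad': from fail(12)=11 chase 'd': 11→9 ⇒ 16;  out=∅∪out(16)=∅
  fail(5) 'ecabe': from fail(4)=10 chase 'e': 10→18 ⇒ 19;  out={0}∪out(19)={0,1,6}
  fail(14) 'aaadc': from fail(13)=16 chase 'c': 16→6→0 ⇒ 0;  out=∅∪out(0)=∅
  fail(15) 'aaadce': from fail(14)=0 chase 'e': 0 ⇒ 1;  out={4}∪out(1)={1,4}

Scan:
i=0 'a': node 0→9
i=1 'a': node 9→11
i=2 'd': node 11→16 (via fail)
i=3 'e': node 16→1 (via fail)  emit P1@[3:3]
i=4 'e': node 1→1 (via fail)  emit P1@[4:4]
i=5 'c': node 1→2
i=6 'd': node 2→6 (via fail)
i=7 'a': node 6→9 (via fail)
i=8 'd': node 9→16
i=9 'd': node 16→17  emit P5@[7:9]
i=10 'c': node 17→8 (via fail)  emit P2@[8:10]
i=11 'b': node 8→18 (via fail)
i=12 'e': node 18→19  emit P1@[12:12],P6@[11:12]
i=13 'a': node 19→9 (via fail)
i=14 'b': node 9→10  emit P3@[13:14]
i=15 'c': node 10→0 (via fail)
i=16 'a': node 0→9
i=17 'd': node 9→16
i=18 'd': node 16→17  emit P5@[16:18]
i=19 'e': node 17→1 (via fail)  emit P1@[19:19]
i=20 'c': node 1→2
i=21 'a': node 2→3
i=22 'b': node 3→4  emit P3@[21:22]
i=23 'e': node 4→5  emit P0@[19:23],P1@[23:23],P6@[22:23]
i=24 'd': node 5→6 (via fail)
i=25 'e': node 6→1 (via fail)  emit P1@[25:25]
i=26 'c': node 1→2
i=27 'a': node 2→3
i=28 'b': node 3→4  emit P3@[27:28]
i=29 'e': node 4→5  emit P0@[25:29],P1@[29:29],P6@[28:29]
i=30 'c': node 5→2 (via fail)
i=31 'a': node 2→3
i=32 'a': node 3→11 (via fail)

Result: [[3,1],[4,1],[9,5],[10,2],[12,1],[12,6],[14,3],[18,5],[19,1],[22,3],[23,0],[23,1],[23,6],[25,1],[28,3],[29,0],[29,1],[29,6]]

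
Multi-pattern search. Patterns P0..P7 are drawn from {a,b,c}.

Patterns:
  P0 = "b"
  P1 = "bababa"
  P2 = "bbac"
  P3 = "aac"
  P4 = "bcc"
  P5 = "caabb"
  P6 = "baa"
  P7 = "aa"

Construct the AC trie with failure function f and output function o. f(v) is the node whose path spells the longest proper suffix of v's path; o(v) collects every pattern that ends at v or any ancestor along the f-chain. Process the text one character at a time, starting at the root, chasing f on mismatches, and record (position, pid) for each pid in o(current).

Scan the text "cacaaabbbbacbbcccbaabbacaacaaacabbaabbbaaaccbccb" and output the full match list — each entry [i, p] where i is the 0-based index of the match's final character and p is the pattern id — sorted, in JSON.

Build:
Trie nodes:
  n0 'ε': a→10 b→1 c→15
  n1 'b': a→2 b→7 c→13  [P0 ends]
  n2 'ba': a→20 b→3
  n3 'bab': a→4
  n4 'baba': b→5
  n5 'babab': a→6
  n6 'bababa': ·  [P1 ends]
  n7 'bb': a→8
  n8 'bba': c→9
  n9 'bbac': ·  [P2 ends]
  n10 'a': a→11
  n11 'aa': c→12  [P7 ends]
  n12 'aac': ·  [P3 ends]
  n13 'bc': c→14
  n14 'bcc': ·  [P4 ends]
  n15 'c': a→16
  n16 'ca': a→17
  n17 'caa': b→18
  n18 'caab': b→19
  n19 'caabb': ·  [P5 ends]
  n20 'baa': ·  [P6 ends]

Failure links (BFS by depth):
  fail(1) 'b': from fail(0)=0 chase 'b': 0 ⇒ 0;  out={0}∪out(0)={0}
  fail(10) 'a': from fail(0)=0 chase 'a': 0 ⇒ 0;  out=∅∪out(0)=∅
  fail(15) 'c': from fail(0)=0 chase 'c': 0 ⇒ 0;  out=∅∪out(0)=∅
  fail(2) 'ba': from fail(1)=0 chase 'a': 0 ⇒ 10;  out=∅∪out(10)=∅
  fail(7) 'bb': from fail(1)=0 chase 'b': 0 ⇒ 1;  out=∅∪out(1)={0}
  fail(11) 'aa': from fail(10)=0 chase 'a': 0 ⇒ 10;  out={7}∪out(10)={7}
  fail(13) 'bc': from fail(1)=0 chase 'c': 0 ⇒ 15;  out=∅∪out(15)=∅
  fail(16) 'ca': from fail(15)=0 chase 'a': 0 ⇒ 10;  out=∅∪out(10)=∅
  fail(3) 'bab': from fail(2)=10 chase 'b': 10→0 ⇒ 1;  out=∅∪out(1)={0}
  fail(8) 'bba': from fail(7)=1 chase 'a': 1 ⇒ 2;  out=∅∪out(2)=∅
  fail(12) 'aac': from fail(11)=10 chase 'c': 10→0 ⇒ 15;  out={3}∪out(15)={3}
  fail(14) 'bcc': from fail(13)=15 chase 'c': 15→0 ⇒ 15;  out={4}∪out(15)={4}
  fail(17) 'caa': from fail(16)=10 chase 'a': 10 ⇒ 11;  out=∅∪out(11)={7}
  fail(20) 'baa': from fail(2)=10 chase 'a': 10 ⇒ 11;  out={6}∪out(11)={6,7}
  fail(4) 'baba': from fail(3)=1 chase 'a': 1 ⇒ 2;  out=∅∪out(2)=∅
  fail(9) 'bbac': from fail(8)=2 chase 'c': 2→10→0 ⇒ 15;  out={2}∪out(15)={2}
  fail(18) 'caab': from fail(17)=11 chase 'b': 11→10→0 ⇒ 1;  out=∅∪out(1)={0}
  fail(5) 'babab': from fail(4)=2 chase 'b': 2 ⇒ 3;  out=∅∪out(3)={0}
  fail(19) 'caabb': from fail(18)=1 chase 'b': 1 ⇒ 7;  out={5}∪out(7)={0,5}
  fail(6) 'bababa': from fail(5)=3 chase 'a': 3 ⇒ 4;  out={1}∪out(4)={1}

Run:
[0] read 'c'  n0⇒n15
[1] read 'a'  n15⇒n16
[2] read 'c'  n16⇒n15 (via fail)
[3] read 'a'  n15⇒n16
[4] read 'a'  n16⇒n17  emit P7@[3:4]
[5] read 'a'  n17⇒n11 (via fail)  emit P7@[4:5]
[6] read 'b'  n11⇒n1 (via fail)  emit P0@[6:6]
[7] read 'b'  n1⇒n7  emit P0@[7:7]
[8] read 'b'  n7⇒n7 (via fail)  emit P0@[8:8]
[9] read 'b'  n7⇒n7 (via fail)  emit P0@[9:9]
[10] read 'a'  n7⇒n8
[11] read 'c'  n8⇒n9  emit P2@[8:11]
[12] read 'b'  n9⇒n1 (via fail)  emit P0@[12:12]
[13] read 'b'  n1⇒n7  emit P0@[13:13]
[14] read 'c'  n7⇒n13 (via fail)
[15] read 'c'  n13⇒n14  emit P4@[13:15]
[16] read 'c'  n14⇒n15 (via fail)
[17] read 'b'  n15⇒n1 (via fail)  emit P0@[17:17]
[18] read 'a'  n1⇒n2
[19] read 'a'  n2⇒n20  emit P6@[17:19],P7@[18:19]
[20] read 'b'  n20⇒n1 (via fail)  emit P0@[20:20]
[21] read 'b'  n1⇒n7  emit P0@[21:21]
[22] read 'a'  n7⇒n8
[23] read 'c'  n8⇒n9  emit P2@[20:23]
[24] read 'a'  n9⇒n16 (via fail)
[25] read 'a'  n16⇒n17  emit P7@[24:25]
[26] read 'c'  n17⇒n12 (via fail)  emit P3@[24:26]
[27] read 'a'  n12⇒n16 (via fail)
[28] read 'a'  n16⇒n17  emit P7@[27:28]
[29] read 'a'  n17⇒n11 (via fail)  emit P7@[28:29]
[30] read 'c'  n11⇒n12  emit P3@[28:30]
[31] read 'a'  n12⇒n16 (via fail)
[32] read 'b'  n16⇒n1 (via fail)  emit P0@[32:32]
[33] read 'b'  n1⇒n7  emit P0@[33:33]
[34] read 'a'  n7⇒n8
[35] read 'a'  n8⇒n20 (via fail)  emit P6@[33:35],P7@[34:35]
[36] read 'b'  n20⇒n1 (via fail)  emit P0@[36:36]
[37] read 'b'  n1⇒n7  emit P0@[37:37]
[38] read 'b'  n7⇒n7 (via fail)  emit P0@[38:38]
[39] read 'a'  n7⇒n8
[40] read 'a'  n8⇒n20 (via fail)  emit P6@[38:40],P7@[39:40]
[41] read 'a'  n20⇒n11 (via fail)  emit P7@[40:41]
[42] read 'c'  n11⇒n12  emit P3@[40:42]
[43] read 'c'  n12⇒n15 (via fail)
[44] read 'b'  n15⇒n1 (via fail)  emit P0@[44:44]
[45] read 'c'  n1⇒n13
[46] read 'c'  n13⇒n14  emit P4@[44:46]
[47] read 'b'  n14⇒n1 (via fail)  emit P0@[47:47]

Result: [[4,7],[5,7],[6,0],[7,0],[8,0],[9,0],[11,2],[12,0],[13,0],[15,4],[17,0],[19,6],[19,7],[20,0],[21,0],[23,2],[25,7],[26,3],[28,7],[29,7],[30,3],[32,0],[33,0],[35,6],[35,7],[36,0],[37,0],[38,0],[40,6],[40,7],[41,7],[42,3],[44,0],[46,4],[47,0]]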